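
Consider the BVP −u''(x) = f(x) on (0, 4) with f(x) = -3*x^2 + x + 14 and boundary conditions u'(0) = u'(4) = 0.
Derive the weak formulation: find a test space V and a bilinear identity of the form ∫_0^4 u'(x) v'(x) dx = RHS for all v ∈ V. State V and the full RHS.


V = H^1(0, 4) (no boundary constraint on v; u is determined up to an additive constant); weak form: ∫_0^4 u'v' dx = ∫_0^4 (-3*x^2 + x + 14) v dx for all v ∈ V.

Multiply both sides by a test function v and integrate from 0 to 4:
  ∫_0^4 −u''(x) v(x) dx = ∫_0^4 f(x) v(x) dx.
Integrate the LHS by parts once:
  ∫_0^4 −u'' v dx = −[u'(x) v(x)]_0^4 + ∫_0^4 u'(x) v'(x) dx.
Thus ∫_0^4 u'(x) v'(x) dx = ∫_0^4 f(x) v(x) dx + [u'(x) v(x)]_0^4.
Choose V so that boundary terms are either known or forced to vanish.
u has homogeneous Neumann: u'(0) = u'(4) = 0. So [u' v]_0^4 = 0·v(4) − 0·v(0) = 0 for any v; take V = H^1(0, 4).
Weak formulation: find u (satisfying any essential BC) such that ∫_0^4 u'(x) v'(x) dx = ∫_0^4 f v dx for all v ∈ V (homogeneous Neumann, so boundary terms vanish).
Substituting f(x) = -3*x^2 + x + 14, the right-hand side is ∫_0^4 (-3*x^2 + x + 14) v dx.
Compatibility check (pure Neumann): taking v ≡ 1 ∈ V gives 0 = ∫_0^4 f dx + (0) − (0), i.e. ∫_0^4 f dx must equal u'(0) − u'(4) = 0. Indeed ∫_0^4 (-3*x^2 + x + 14) dx = 0, so the data are compatible. The solution is then unique only up to an additive constant (fix it e.g. by requiring ∫_0^4 u dx = 0).


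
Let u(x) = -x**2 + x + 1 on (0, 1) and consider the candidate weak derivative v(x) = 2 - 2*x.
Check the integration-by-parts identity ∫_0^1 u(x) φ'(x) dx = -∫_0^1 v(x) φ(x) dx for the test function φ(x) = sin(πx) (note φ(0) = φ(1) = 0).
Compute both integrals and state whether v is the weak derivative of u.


LHS = 0, RHS = -2/π. No, v is not the weak derivative of u.

u(x) = -x**2 + x + 1, classical derivative u'(x) = 1 - 2*x.
φ(x) = sin(πx), so φ'(x) = π*cos(π*x).
Note φ(0) = φ(1) = 0, so the boundary term u·φ vanishes.
LHS = ∫_0^1 u(x) φ'(x) dx = ∫_0^1 (-π*x^2*cos(π*x) + π*x*cos(π*x) + π*cos(π*x)) dx. Term by term:
  ∫_0^1 π*cos(π*x) dx = 0;  ∫_0^1 π*x*cos(π*x) dx = -2/π;  ∫_0^1 -π*x^2*cos(π*x) dx = 2/π.
Sum: 0 − 2/π + 2/π = 0.
So LHS = 0.
∫_0^1 v(x) φ(x) dx = ∫_0^1 (-2*x*sin(π*x) + 2*sin(π*x)) dx. Term by term:
  ∫_0^1 2*sin(π*x) dx = 4/π;  ∫_0^1 -2*x*sin(π*x) dx = -2/π.
Sum: 4/π − 2/π = 2/π.
So RHS = -∫_0^1 v(x) φ(x) dx = -2/π.
LHS − RHS = 2/π ≠ 0, so the identity fails.
(For a valid weak derivative the identity must hold for EVERY test function, in particular this one. The failure shows v is NOT the weak derivative of u.)
Correct weak derivative would be u'(x) = 1 - 2*x.


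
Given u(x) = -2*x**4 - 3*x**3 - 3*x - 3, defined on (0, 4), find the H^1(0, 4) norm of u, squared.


||u||_{H^1}^2 = 164016392/315

The H^1 norm (squared) on an interval (0, L) is
  ||u||_{H^1}^2 = ∫_0^L u(x)^2 dx + ∫_0^L u'(x)^2 dx.
Compute u'(x) = -8*x**3 - 9*x**2 - 3.
Then u(x)^2 = 4*x**8 + 12*x**7 + 9*x**6 + 12*x**5 + 30*x**4 + 18*x**3 + 9*x**2 + 18*x + 9 and u'(x)^2 = 64*x**6 + 144*x**5 + 81*x**4 + 48*x**3 + 54*x**2 + 9.
Integrate each monomial from 0 to 4 using ∫_0^4 c·x^n dx = c·4^(n+1)/(n+1):
  ∫_0^4 u(x)^2 dx = ∫_0^4 (4*x^8 + 12*x^7 + 9*x^6 + 12*x^5 + 30*x^4 + 18*x^3 + 9*x^2 + 18*x + 9) dx. Term by term:
    ∫_0^4 4*x^8 dx = 1048576/9;  ∫_0^4 12*x^7 dx = 98304;  ∫_0^4 9*x^6 dx = 147456/7;
    ∫_0^4 12*x^5 dx = 8192;  ∫_0^4 30*x^4 dx = 6144;  ∫_0^4 18*x^3 dx = 1152;
    ∫_0^4 9*x^2 dx = 192;  ∫_0^4 18*x dx = 144;  ∫_0^4 9 dx = 36.
  Sum: 1048576/9 + 98304 + 147456/7 + 8192 + 6144 + 1152 + 192 + 144 + 36 = 15859468/63.
  ∫_0^4 u'(x)^2 dx = ∫_0^4 (64*x^6 + 144*x^5 + 81*x^4 + 48*x^3 + 54*x^2 + 9) dx. Term by term:
    ∫_0^4 64*x^6 dx = 1048576/7;  ∫_0^4 144*x^5 dx = 98304;  ∫_0^4 81*x^4 dx = 82944/5;
    ∫_0^4 48*x^3 dx = 3072;  ∫_0^4 54*x^2 dx = 1152;  ∫_0^4 9 dx = 36.
  Sum: 1048576/7 + 98304 + 82944/5 + 3072 + 1152 + 36 = 9413228/35.
Adding: ||u||_{H^1}^2 = 15859468/63 + 9413228/35 = 164016392/315.


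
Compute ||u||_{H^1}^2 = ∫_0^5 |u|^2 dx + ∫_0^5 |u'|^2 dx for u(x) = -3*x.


||u||_{H^1}^2 = 420

The H^1 norm (squared) on an interval (0, L) is
  ||u||_{H^1}^2 = ∫_0^L u(x)^2 dx + ∫_0^L u'(x)^2 dx.
Compute u'(x) = -3.
Then u(x)^2 = 9*x**2 and u'(x)^2 = 9.
Integrate each monomial from 0 to 5 using ∫_0^5 c·x^n dx = c·5^(n+1)/(n+1):
  ∫_0^5 u(x)^2 dx = ∫_0^5 (9*x^2) dx. Term by term:
    ∫_0^5 9*x^2 dx = 375.
  ∫_0^5 u'(x)^2 dx = ∫_0^5 (9) dx. Term by term:
    ∫_0^5 9 dx = 45.
Adding: ||u||_{H^1}^2 = 375 + 45 = 420.


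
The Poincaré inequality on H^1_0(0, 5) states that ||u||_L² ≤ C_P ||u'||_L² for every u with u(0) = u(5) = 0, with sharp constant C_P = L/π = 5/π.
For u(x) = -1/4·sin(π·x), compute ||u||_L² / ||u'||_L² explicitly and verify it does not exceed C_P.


||u||_L² / ||u'||_L² = 1/π < C_P = 5/π.

u(x) = -1/4·sin(π·x), so u'(x) = -π*cos(π*x)/4.
Writing u(x) = A·sin(kπx/L) with A = -1/4 and k = 5, use ∫_0^L sin²(kπx/L) dx = L/2 and ∫_0^L cos²(kπx/L) dx = L/2.
u² = 1/16·sin²(π·x) and (u')² = π^2/16·cos²(π·x), and each of sin², cos² integrates to L/2 = 5/2 over (0, 5).
∫_0^5 u² dx = 5/32, so ||u||_L² = sqrt(10)/8.
∫_0^5 (u')² dx = 5*π^2/32, so ||u'||_L² = sqrt(10)*π/8.
Ratio ||u||_L² / ||u'||_L² = 1/π.
Sharp Poincaré constant on H^1_0(0, 5) is C_P = L/π = 5/π, achieved by sin(π/5·x).
This is the k = 5 harmonic; the ratio L/(kπ) is strictly less than C_P = L/π, consistent with the sharp inequality ||u||_L² ≤ C_P ||u'||_L².


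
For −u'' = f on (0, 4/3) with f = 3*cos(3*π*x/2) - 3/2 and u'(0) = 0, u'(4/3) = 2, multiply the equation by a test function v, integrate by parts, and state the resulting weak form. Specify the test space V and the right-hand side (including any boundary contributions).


V = H^1(0, 4/3) (v unrestricted at boundary; u is determined up to an additive constant); weak form: ∫_0^4/3 u'v' dx = ∫_0^4/3 (3*cos(3*π*x/2) - 3/2) v dx + 2·v(4/3) for all v ∈ V.

Multiply both sides by a test function v and integrate from 0 to 4/3:
  ∫_0^4/3 −u''(x) v(x) dx = ∫_0^4/3 f(x) v(x) dx.
Integrate the LHS by parts once:
  ∫_0^4/3 −u'' v dx = −[u'(x) v(x)]_0^4/3 + ∫_0^4/3 u'(x) v'(x) dx.
Thus ∫_0^4/3 u'(x) v'(x) dx = ∫_0^4/3 f(x) v(x) dx + [u'(x) v(x)]_0^4/3.
Choose V so that boundary terms are either known or forced to vanish.
u has inhomogeneous Neumann u'(0) = 0, u'(4/3) = 2. [u' v]_0^4/3 = (2)·v(4/3) − (0)·v(0) = 2·v(4/3). Take V = H^1(0, 4/3); boundary term becomes part of RHS.
Weak formulation: find u (satisfying any essential BC) such that ∫_0^4/3 u'(x) v'(x) dx = ∫_0^4/3 f v dx + 2·v(4/3) for all v ∈ V (Neumann data are natural BCs: they enter the RHS as boundary terms).
Substituting f(x) = 3*cos(3*π*x/2) - 3/2, the right-hand side is ∫_0^4/3 (3*cos(3*π*x/2) - 3/2) v dx + 2·v(4/3).
Compatibility check (pure Neumann): taking v ≡ 1 ∈ V gives 0 = ∫_0^4/3 f dx + (2) − (0), i.e. ∫_0^4/3 f dx must equal u'(0) − u'(4/3) = -2. Indeed ∫_0^4/3 (3*cos(3*π*x/2) - 3/2) dx = -2, so the data are compatible. The solution is then unique only up to an additive constant (fix it e.g. by requiring ∫_0^4/3 u dx = 0).


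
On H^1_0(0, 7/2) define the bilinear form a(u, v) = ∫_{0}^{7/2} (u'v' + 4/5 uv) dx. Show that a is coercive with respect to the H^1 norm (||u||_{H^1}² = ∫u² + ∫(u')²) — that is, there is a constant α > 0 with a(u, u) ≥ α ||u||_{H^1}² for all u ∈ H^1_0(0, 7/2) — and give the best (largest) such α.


α = 4*(49 + 5*π^2)/(5*(4*π^2 + 49))

Coercivity of a(·,·) on H^1_0(0, 7/2) means a(u, u) ≥ α ||u||_{H^1}² for every u ∈ H^1_0.
The interval has length L = 7/2, and Poincaré/coercivity depend only on L. Here a(u, u) = ∫(u')² + (4/5)·∫u².
Here 0 < c = 4/5 < 1. The condition a(u,u) ≥ α||u||_{H^1}² reads (1−α)∫(u')² ≥ (α−c)∫u². Any admissible α is ≤ 1 (rapidly oscillating u have ∫u²/∫(u')² → 0), and α = 1 would force 0 ≥ (1−c)∫u², impossible since c < 1; so 1−α > 0. By the sharp Poincaré inequality on H^1_0 of an interval of length L, ∫(u')² ≥ (π/L)²∫u² with equality for the first sine mode sin(π(x−x₀)/L) (x₀ the left endpoint), so the inequality holds for all u iff (1−α)(π/L)² ≥ α − c, i.e. α ≤ ((π/L)² + c)/((π/L)² + 1) = (1 + c(L/π)²)/(1 + (L/π)²). With (π/L)² = 4*π^2/49 and c = 4/5, the largest admissible constant is α = ((π/L)² + c)/((π/L)² + 1).
Simplifying, α = 4*(49 + 5*π^2)/(5*(4*π^2 + 49)).


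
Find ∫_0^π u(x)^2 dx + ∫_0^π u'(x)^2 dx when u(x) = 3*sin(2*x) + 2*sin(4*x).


||u||_{H^1(0,π)}^2 = 113*π/2

u'(x) = 6*cos(2*x) + 8*cos(4*x).
Expand u² and (u')² and integrate term by term on (0, π), using: for integers n ≥ 1, ∫_0^π sin²(nx) dx = ∫_0^π cos²(nx) dx = π/2; for n ≠ n', ∫_0^π sin(nx)sin(n'x) dx = ∫_0^π cos(nx)cos(n'x) dx = 0; and by product-to-sum, ∫_0^π sin(nx)cos(n'x) dx = ½∫_0^π [sin((n+n')x) + sin((n−n')x)] dx, which is 0 when n+n' is even and 2n/(n²−n'²) when n+n' is odd (it need not vanish on (0, π)).
  u² squared terms: (2)²·∫sin(4x)² dx = 4·π/2 = 2*π;  (3)²·∫sin(2x)² dx = 9·π/2 = 9*π/2.
  u² cross terms: 2·(2)·(3)·∫sin(4x)·sin(2x) dx = 12·(0) = 0.
  So ∫_0^π u² dx = 2*π + 9*π/2 + 0 = 13*π/2.
  (u')² squared terms: (6)²·∫cos(2x)² dx = 36·π/2 = 18*π;  (8)²·∫cos(4x)² dx = 64·π/2 = 32*π.
  (u')² cross terms: 2·(6)·(8)·∫cos(2x)·cos(4x) dx = 96·(0) = 0.
  So ∫_0^π (u')² dx = 18*π + 32*π + 0 = 50*π.
||u||_{H^1}^2 = (13*π/2) + (50*π) = 113*π/2.


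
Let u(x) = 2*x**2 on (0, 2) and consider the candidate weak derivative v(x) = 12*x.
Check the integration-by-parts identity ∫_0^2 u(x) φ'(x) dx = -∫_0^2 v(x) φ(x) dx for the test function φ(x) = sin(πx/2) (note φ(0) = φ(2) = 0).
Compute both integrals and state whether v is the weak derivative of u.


LHS = -16/π, RHS = -48/π. No, v is not the weak derivative of u.

u(x) = 2*x**2, classical derivative u'(x) = 4*x.
φ(x) = sin(πx/2), so φ'(x) = π*cos(π*x/2)/2.
Note φ(0) = φ(2) = 0, so the boundary term u·φ vanishes.
LHS = ∫_0^2 u(x) φ'(x) dx = ∫_0^2 (π*x^2*cos(π*x/2)) dx. Term by term:
  ∫_0^2 π*x^2*cos(π*x/2) dx = -16/π.
So LHS = -16/π.
∫_0^2 v(x) φ(x) dx = ∫_0^2 (12*x*sin(π*x/2)) dx. Term by term:
  ∫_0^2 12*x*sin(π*x/2) dx = 48/π.
So RHS = -∫_0^2 v(x) φ(x) dx = -48/π.
LHS − RHS = 32/π ≠ 0, so the identity fails.
(For a valid weak derivative the identity must hold for EVERY test function, in particular this one. The failure shows v is NOT the weak derivative of u.)
Correct weak derivative would be u'(x) = 4*x.


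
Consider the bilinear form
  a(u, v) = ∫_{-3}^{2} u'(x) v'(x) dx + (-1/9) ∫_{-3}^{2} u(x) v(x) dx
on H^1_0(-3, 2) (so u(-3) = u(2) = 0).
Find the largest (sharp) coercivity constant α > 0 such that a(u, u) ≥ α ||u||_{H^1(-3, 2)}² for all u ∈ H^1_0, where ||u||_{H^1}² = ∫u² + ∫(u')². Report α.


α = (-25/9 + π^2)/(π^2 + 25)

Coercivity of a(·,·) on H^1_0(-3, 2) means a(u, u) ≥ α ||u||_{H^1}² for every u ∈ H^1_0.
The interval has length L = 5, and Poincaré/coercivity depend only on L. Here a(u, u) = ∫(u')² + (-1/9)·∫u².
Here c = -1/9 < 0 with |c| < (π/L)² = π^2/25, so coercivity still holds. The condition a(u,u) ≥ α||u||_{H^1}² reads (1−α)∫(u')² ≥ (α−c)∫u². Any admissible α is ≤ 1 (rapidly oscillating u have ∫u²/∫(u')² → 0), and α = 1 would force 0 ≥ (1−c)∫u², impossible since c < 1; so 1−α > 0. By the sharp Poincaré inequality on H^1_0 of an interval of length L, ∫(u')² ≥ (π/L)²∫u² with equality for the first sine mode sin(π(x−x₀)/L) (x₀ the left endpoint), so the inequality holds for all u iff (1−α)(π/L)² ≥ α − c, i.e. α ≤ ((π/L)² + c)/((π/L)² + 1) = (1 + c(L/π)²)/(1 + (L/π)²). (Direct route, valid since c ≤ 0: Poincaré gives c∫u² ≥ c(L/π)²∫(u')², so a(u,u) ≥ (1 + c(L/π)²)∫(u')², while ||u||_{H^1}² ≤ (1 + (L/π)²)∫(u')²; dividing yields the same α.) With (π/L)² = π^2/25 and c = -1/9, the largest admissible constant is α = ((π/L)² + c)/((π/L)² + 1).
Simplifying, α = (-25/9 + π^2)/(π^2 + 25).


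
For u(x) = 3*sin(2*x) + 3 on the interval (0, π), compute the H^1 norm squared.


||u||_{H^1(0,π)}^2 = 63*π/2

u'(x) = 6*cos(2*x).
Expand u² and (u')² and integrate term by term on (0, π), using: for integers n ≥ 1, ∫_0^π sin²(nx) dx = ∫_0^π cos²(nx) dx = π/2; for n ≠ n', ∫_0^π sin(nx)sin(n'x) dx = ∫_0^π cos(nx)cos(n'x) dx = 0; and by product-to-sum, ∫_0^π sin(nx)cos(n'x) dx = ½∫_0^π [sin((n+n')x) + sin((n−n')x)] dx, which is 0 when n+n' is even and 2n/(n²−n'²) when n+n' is odd (it need not vanish on (0, π)). For the constant mode: ∫_0^π 1 dx = π, ∫_0^π cos(nx) dx = 0, ∫_0^π sin(nx) dx = (1−(−1)^n)/n.
  u² squared terms: (3)²·∫1 dx = 9·π = 9*π;  (3)²·∫sin(2x)² dx = 9·π/2 = 9*π/2.
  u² cross terms: 2·(3)·(3)·∫1·sin(2x) dx = 18·(0) = 0.
  So ∫_0^π u² dx = 9*π + 9*π/2 + 0 = 27*π/2.
  (u')² squared terms: (6)²·∫cos(2x)² dx = 36·π/2 = 18*π.
  So ∫_0^π (u')² dx = 18*π.
||u||_{H^1}^2 = (27*π/2) + (18*π) = 63*π/2.


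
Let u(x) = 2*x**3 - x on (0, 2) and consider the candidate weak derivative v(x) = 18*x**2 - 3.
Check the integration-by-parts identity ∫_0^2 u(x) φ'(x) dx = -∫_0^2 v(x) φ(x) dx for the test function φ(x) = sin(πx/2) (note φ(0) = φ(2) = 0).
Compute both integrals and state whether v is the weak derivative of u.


LHS = -44/π + 192/π^3, RHS = -132/π + 576/π^3. No, v is not the weak derivative of u.

u(x) = 2*x**3 - x, classical derivative u'(x) = 6*x**2 - 1.
φ(x) = sin(πx/2), so φ'(x) = π*cos(π*x/2)/2.
Note φ(0) = φ(2) = 0, so the boundary term u·φ vanishes.
LHS = ∫_0^2 u(x) φ'(x) dx = ∫_0^2 (π*x^3*cos(π*x/2) - π*x*cos(π*x/2)/2) dx. Term by term:
  ∫_0^2 π*x^3*cos(π*x/2) dx = -48/π + 192/π^3;  ∫_0^2 -π*x*cos(π*x/2)/2 dx = 4/π.
Sum: -48/π + 192/π^3 + 4/π = -44/π + 192/π^3.
So LHS = -44/π + 192/π^3.
∫_0^2 v(x) φ(x) dx = ∫_0^2 (18*x^2*sin(π*x/2) - 3*sin(π*x/2)) dx. Term by term:
  ∫_0^2 -3*sin(π*x/2) dx = -12/π;  ∫_0^2 18*x^2*sin(π*x/2) dx = -576/π^3 + 144/π.
Sum: -12/π + -576/π^3 + 144/π = -576/π^3 + 132/π.
So RHS = -∫_0^2 v(x) φ(x) dx = -132/π + 576/π^3.
LHS − RHS = -384/π^3 + 88/π ≠ 0, so the identity fails.
(For a valid weak derivative the identity must hold for EVERY test function, in particular this one. The failure shows v is NOT the weak derivative of u.)
Correct weak derivative would be u'(x) = 6*x**2 - 1.


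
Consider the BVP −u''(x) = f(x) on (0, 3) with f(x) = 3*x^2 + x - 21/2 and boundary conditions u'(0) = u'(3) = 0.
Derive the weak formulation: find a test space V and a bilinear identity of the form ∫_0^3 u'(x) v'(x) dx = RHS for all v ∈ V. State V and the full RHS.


V = H^1(0, 3) (no boundary constraint on v; u is determined up to an additive constant); weak form: ∫_0^3 u'v' dx = ∫_0^3 (3*x^2 + x - 21/2) v dx for all v ∈ V.

Multiply both sides by a test function v and integrate from 0 to 3:
  ∫_0^3 −u''(x) v(x) dx = ∫_0^3 f(x) v(x) dx.
Integrate the LHS by parts once:
  ∫_0^3 −u'' v dx = −[u'(x) v(x)]_0^3 + ∫_0^3 u'(x) v'(x) dx.
Thus ∫_0^3 u'(x) v'(x) dx = ∫_0^3 f(x) v(x) dx + [u'(x) v(x)]_0^3.
Choose V so that boundary terms are either known or forced to vanish.
u has homogeneous Neumann: u'(0) = u'(3) = 0. So [u' v]_0^3 = 0·v(3) − 0·v(0) = 0 for any v; take V = H^1(0, 3).
Weak formulation: find u (satisfying any essential BC) such that ∫_0^3 u'(x) v'(x) dx = ∫_0^3 f v dx for all v ∈ V (homogeneous Neumann, so boundary terms vanish).
Substituting f(x) = 3*x^2 + x - 21/2, the right-hand side is ∫_0^3 (3*x^2 + x - 21/2) v dx.
Compatibility check (pure Neumann): taking v ≡ 1 ∈ V gives 0 = ∫_0^3 f dx + (0) − (0), i.e. ∫_0^3 f dx must equal u'(0) − u'(3) = 0. Indeed ∫_0^3 (3*x^2 + x - 21/2) dx = 0, so the data are compatible. The solution is then unique only up to an additive constant (fix it e.g. by requiring ∫_0^3 u dx = 0).


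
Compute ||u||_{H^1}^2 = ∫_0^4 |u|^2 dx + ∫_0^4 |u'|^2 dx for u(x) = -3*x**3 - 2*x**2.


||u||_{H^1}^2 = 1083904/21

The H^1 norm (squared) on an interval (0, L) is
  ||u||_{H^1}^2 = ∫_0^L u(x)^2 dx + ∫_0^L u'(x)^2 dx.
Compute u'(x) = -9*x**2 - 4*x.
Then u(x)^2 = 9*x**6 + 12*x**5 + 4*x**4 and u'(x)^2 = 81*x**4 + 72*x**3 + 16*x**2.
Integrate each monomial from 0 to 4 using ∫_0^4 c·x^n dx = c·4^(n+1)/(n+1):
  ∫_0^4 u(x)^2 dx = ∫_0^4 (9*x^6 + 12*x^5 + 4*x^4) dx. Term by term:
    ∫_0^4 9*x^6 dx = 147456/7;  ∫_0^4 12*x^5 dx = 8192;  ∫_0^4 4*x^4 dx = 4096/5.
  Sum: 147456/7 + 8192 + 4096/5 = 1052672/35.
  ∫_0^4 u'(x)^2 dx = ∫_0^4 (81*x^4 + 72*x^3 + 16*x^2) dx. Term by term:
    ∫_0^4 81*x^4 dx = 82944/5;  ∫_0^4 72*x^3 dx = 4608;  ∫_0^4 16*x^2 dx = 1024/3.
  Sum: 82944/5 + 4608 + 1024/3 = 323072/15.
Adding: ||u||_{H^1}^2 = 1052672/35 + 323072/15 = 1083904/21.


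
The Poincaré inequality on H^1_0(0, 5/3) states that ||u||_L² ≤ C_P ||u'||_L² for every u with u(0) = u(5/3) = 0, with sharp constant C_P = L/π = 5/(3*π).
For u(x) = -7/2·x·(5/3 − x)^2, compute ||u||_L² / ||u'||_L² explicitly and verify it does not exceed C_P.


||u||_L² / ||u'||_L² = 5*sqrt(14)/42 < C_P = 5/(3*π).

u(x) = -7/2·x·(5/3 − x)^2, so u'(x) = -21*x^2/2 + 70*x/3 - 175/18.
u(x) = -7/2·x·(5/3 − x)^2 vanishes at x = 0 and x = 5/3, so u ∈ H^1_0(0, 5/3). Differentiate via the product rule and integrate the resulting polynomials term by term.
  ∫_0^5/3 u² dx = ∫_0^5/3 (49*x^6/4 - 245*x^5/3 + 1225*x^4/6 - 6125*x^3/27 + 30625*x^2/324) dx. Term by term:
    ∫_0^5/3 49*x^6/4 dx = 546875/8748;  ∫_0^5/3 -245*x^5/3 dx = -3828125/13122;  ∫_0^5/3 1225*x^4/6 dx = 765625/1458;
    ∫_0^5/3 -6125*x^3/27 dx = -3828125/8748;  ∫_0^5/3 30625*x^2/324 dx = 3828125/26244.
  Sum: 546875/8748 − 3828125/13122 + 765625/1458 − 3828125/8748 + 3828125/26244 = 109375/26244.
  ∫_0^5/3 (u')² dx = ∫_0^5/3 (441*x^4/4 - 490*x^3 + 13475*x^2/18 - 12250*x/27 + 30625/324) dx. Term by term:
    ∫_0^5/3 441*x^4/4 dx = 30625/108;  ∫_0^5/3 -490*x^3 dx = -153125/162;  ∫_0^5/3 13475*x^2/18 dx = 1684375/1458;
    ∫_0^5/3 -12250*x/27 dx = -153125/243;  ∫_0^5/3 30625/324 dx = 153125/972.
  Sum: 30625/108 − 153125/162 + 1684375/1458 − 153125/243 + 153125/972 = 30625/1458.
∫_0^5/3 u² dx = 109375/26244, so ||u||_L² = 125*sqrt(7)/162.
∫_0^5/3 (u')² dx = 30625/1458, so ||u'||_L² = 175*sqrt(2)/54.
Ratio ||u||_L² / ||u'||_L² = 5*sqrt(14)/42.
Sharp Poincaré constant on H^1_0(0, 5/3) is C_P = L/π = 5/(3*π), achieved by sin(3*π/5·x).
A polynomial bump cannot attain the sharp Poincaré constant (only the first sine eigenfunction does), so the ratio is strictly less than C_P, consistent with ||u||_L² ≤ C_P ||u'||_L².


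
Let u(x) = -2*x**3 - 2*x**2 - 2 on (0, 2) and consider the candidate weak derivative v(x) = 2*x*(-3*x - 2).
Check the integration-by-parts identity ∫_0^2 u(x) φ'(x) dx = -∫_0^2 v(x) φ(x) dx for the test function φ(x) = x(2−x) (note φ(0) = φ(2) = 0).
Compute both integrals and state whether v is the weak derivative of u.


LHS = 224/15, RHS = 224/15. Yes, v = u' weakly.

u(x) = -2*x**3 - 2*x**2 - 2, classical derivative u'(x) = -6*x**2 - 4*x.
φ(x) = x(2−x), so φ'(x) = 2 - 2*x.
Note φ(0) = φ(2) = 0, so the boundary term u·φ vanishes.
LHS = ∫_0^2 u(x) φ'(x) dx = ∫_0^2 (4*x^4 - 4*x^2 + 4*x - 4) dx. Term by term:
  ∫_0^2 4*x^4 dx = 128/5;  ∫_0^2 -4*x^2 dx = -32/3;  ∫_0^2 4*x dx = 8;
  ∫_0^2 -4 dx = -8.
Sum: 128/5 − 32/3 + 8 − 8 = 224/15.
So LHS = 224/15.
∫_0^2 v(x) φ(x) dx = ∫_0^2 (6*x^4 - 8*x^3 - 8*x^2) dx. Term by term:
  ∫_0^2 6*x^4 dx = 192/5;  ∫_0^2 -8*x^3 dx = -32;  ∫_0^2 -8*x^2 dx = -64/3.
Sum: 192/5 − 32 − 64/3 = -224/15.
So RHS = -∫_0^2 v(x) φ(x) dx = 224/15.
LHS = RHS, so the identity holds for this test φ.
Moreover u is smooth here and v(x) = u'(x) = -6*x**2 - 4*x pointwise, so the identity holds for every test function. Hence v is the weak derivative of u.


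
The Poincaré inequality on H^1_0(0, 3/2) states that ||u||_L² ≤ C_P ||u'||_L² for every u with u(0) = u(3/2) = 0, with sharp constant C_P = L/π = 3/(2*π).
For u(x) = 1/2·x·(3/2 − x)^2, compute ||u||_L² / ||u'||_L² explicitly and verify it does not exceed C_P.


||u||_L² / ||u'||_L² = 3*sqrt(14)/28 < C_P = 3/(2*π).

u(x) = 1/2·x·(3/2 − x)^2, so u'(x) = 3*x^2/2 - 3*x + 9/8.
u(x) = 1/2·x·(3/2 − x)^2 vanishes at x = 0 and x = 3/2, so u ∈ H^1_0(0, 3/2). Differentiate via the product rule and integrate the resulting polynomials term by term.
  ∫_0^3/2 u² dx = ∫_0^3/2 (x^6/4 - 3*x^5/2 + 27*x^4/8 - 27*x^3/8 + 81*x^2/64) dx. Term by term:
    ∫_0^3/2 x^6/4 dx = 2187/3584;  ∫_0^3/2 -3*x^5/2 dx = -729/256;  ∫_0^3/2 27*x^4/8 dx = 6561/1280;
    ∫_0^3/2 -27*x^3/8 dx = -2187/512;  ∫_0^3/2 81*x^2/64 dx = 729/512.
  Sum: 2187/3584 − 729/256 + 6561/1280 − 2187/512 + 729/512 = 729/17920.
  ∫_0^3/2 (u')² dx = ∫_0^3/2 (9*x^4/4 - 9*x^3 + 99*x^2/8 - 27*x/4 + 81/64) dx. Term by term:
    ∫_0^3/2 9*x^4/4 dx = 2187/640;  ∫_0^3/2 -9*x^3 dx = -729/64;  ∫_0^3/2 99*x^2/8 dx = 891/64;
    ∫_0^3/2 -27*x/4 dx = -243/32;  ∫_0^3/2 81/64 dx = 243/128.
  Sum: 2187/640 − 729/64 + 891/64 − 243/32 + 243/128 = 81/320.
∫_0^3/2 u² dx = 729/17920, so ||u||_L² = 27*sqrt(70)/1120.
∫_0^3/2 (u')² dx = 81/320, so ||u'||_L² = 9*sqrt(5)/40.
Ratio ||u||_L² / ||u'||_L² = 3*sqrt(14)/28.
Sharp Poincaré constant on H^1_0(0, 3/2) is C_P = L/π = 3/(2*π), achieved by sin(2*π/3·x).
A polynomial bump cannot attain the sharp Poincaré constant (only the first sine eigenfunction does), so the ratio is strictly less than C_P, consistent with ||u||_L² ≤ C_P ||u'||_L².


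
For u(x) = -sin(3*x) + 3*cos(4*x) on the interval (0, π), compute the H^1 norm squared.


||u||_{H^1(0,π)}^2 = 612/7 + 163*π/2

u'(x) = -12*sin(4*x) - 3*cos(3*x).
Expand u² and (u')² and integrate term by term on (0, π), using: for integers n ≥ 1, ∫_0^π sin²(nx) dx = ∫_0^π cos²(nx) dx = π/2; for n ≠ n', ∫_0^π sin(nx)sin(n'x) dx = ∫_0^π cos(nx)cos(n'x) dx = 0; and by product-to-sum, ∫_0^π sin(nx)cos(n'x) dx = ½∫_0^π [sin((n+n')x) + sin((n−n')x)] dx, which is 0 when n+n' is even and 2n/(n²−n'²) when n+n' is odd (it need not vanish on (0, π)).
  u² squared terms: (-1)²·∫sin(3x)² dx = 1·π/2 = π/2;  (3)²·∫cos(4x)² dx = 9·π/2 = 9*π/2.
  u² cross terms: 2·(-1)·(3)·∫sin(3x)·cos(4x) dx = -6·(-6/7) = 36/7.
  So ∫_0^π u² dx = π/2 + 9*π/2 + 36/7 = 36/7 + 5*π.
  (u')² squared terms: (-12)²·∫sin(4x)² dx = 144·π/2 = 72*π;  (-3)²·∫cos(3x)² dx = 9·π/2 = 9*π/2.
  (u')² cross terms: 2·(-12)·(-3)·∫sin(4x)·cos(3x) dx = 72·(8/7) = 576/7.
  So ∫_0^π (u')² dx = 72*π + 9*π/2 + 576/7 = 576/7 + 153*π/2.
||u||_{H^1}^2 = (36/7 + 5*π) + (576/7 + 153*π/2) = 612/7 + 163*π/2.


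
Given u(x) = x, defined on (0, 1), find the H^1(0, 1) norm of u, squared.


||u||_{H^1}^2 = 4/3

The H^1 norm (squared) on an interval (0, L) is
  ||u||_{H^1}^2 = ∫_0^L u(x)^2 dx + ∫_0^L u'(x)^2 dx.
Compute u'(x) = 1.
Then u(x)^2 = x**2 and u'(x)^2 = 1.
Integrate each monomial from 0 to 1 using ∫_0^1 c·x^n dx = c·1^(n+1)/(n+1):
  ∫_0^1 u(x)^2 dx = ∫_0^1 (x^2) dx. Term by term:
    ∫_0^1 x^2 dx = 1/3.
  ∫_0^1 u'(x)^2 dx = ∫_0^1 (1) dx. Term by term:
    ∫_0^1 1 dx = 1.
Adding: ||u||_{H^1}^2 = 1/3 + 1 = 4/3.


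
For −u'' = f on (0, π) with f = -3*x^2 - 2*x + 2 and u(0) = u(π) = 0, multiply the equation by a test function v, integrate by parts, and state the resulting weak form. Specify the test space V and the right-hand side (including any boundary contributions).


V = H^1_0(0, π) (so v(0) = v(π) = 0); weak form: ∫_0^π u'v' dx = ∫_0^π (-3*x^2 - 2*x + 2) v dx for all v ∈ V.

Multiply both sides by a test function v and integrate from 0 to π:
  ∫_0^π −u''(x) v(x) dx = ∫_0^π f(x) v(x) dx.
Integrate the LHS by parts once:
  ∫_0^π −u'' v dx = −[u'(x) v(x)]_0^π + ∫_0^π u'(x) v'(x) dx.
Thus ∫_0^π u'(x) v'(x) dx = ∫_0^π f(x) v(x) dx + [u'(x) v(x)]_0^π.
Choose V so that boundary terms are either known or forced to vanish.
u is Dirichlet: u(0) = u(π) = 0. Let V = H^1_0(0, π); then v(0) = v(π) = 0, and [u' v]_0^π = 0.
Weak formulation: find u (satisfying any essential BC) such that ∫_0^π u'(x) v'(x) dx = ∫_0^π f v dx for all v ∈ V.
Substituting f(x) = -3*x^2 - 2*x + 2, the right-hand side is ∫_0^π (-3*x^2 - 2*x + 2) v dx.


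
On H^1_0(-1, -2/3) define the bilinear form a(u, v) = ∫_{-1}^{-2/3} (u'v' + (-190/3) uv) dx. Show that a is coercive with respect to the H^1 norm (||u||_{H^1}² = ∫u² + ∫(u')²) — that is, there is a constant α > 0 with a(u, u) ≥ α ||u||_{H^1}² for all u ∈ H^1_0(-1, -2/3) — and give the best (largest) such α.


α = (-190 + 27*π^2)/(3*(1 + 9*π^2))

Coercivity of a(·,·) on H^1_0(-1, -2/3) means a(u, u) ≥ α ||u||_{H^1}² for every u ∈ H^1_0.
The interval has length L = 1/3, and Poincaré/coercivity depend only on L. Here a(u, u) = ∫(u')² + (-190/3)·∫u².
Here c = -190/3 < 0 with |c| < (π/L)² = 9*π^2, so coercivity still holds. The condition a(u,u) ≥ α||u||_{H^1}² reads (1−α)∫(u')² ≥ (α−c)∫u². Any admissible α is ≤ 1 (rapidly oscillating u have ∫u²/∫(u')² → 0), and α = 1 would force 0 ≥ (1−c)∫u², impossible since c < 1; so 1−α > 0. By the sharp Poincaré inequality on H^1_0 of an interval of length L, ∫(u')² ≥ (π/L)²∫u² with equality for the first sine mode sin(π(x−x₀)/L) (x₀ the left endpoint), so the inequality holds for all u iff (1−α)(π/L)² ≥ α − c, i.e. α ≤ ((π/L)² + c)/((π/L)² + 1) = (1 + c(L/π)²)/(1 + (L/π)²). (Direct route, valid since c ≤ 0: Poincaré gives c∫u² ≥ c(L/π)²∫(u')², so a(u,u) ≥ (1 + c(L/π)²)∫(u')², while ||u||_{H^1}² ≤ (1 + (L/π)²)∫(u')²; dividing yields the same α.) With (π/L)² = 9*π^2 and c = -190/3, the largest admissible constant is α = ((π/L)² + c)/((π/L)² + 1).
Simplifying, α = (-190 + 27*π^2)/(3*(1 + 9*π^2)).


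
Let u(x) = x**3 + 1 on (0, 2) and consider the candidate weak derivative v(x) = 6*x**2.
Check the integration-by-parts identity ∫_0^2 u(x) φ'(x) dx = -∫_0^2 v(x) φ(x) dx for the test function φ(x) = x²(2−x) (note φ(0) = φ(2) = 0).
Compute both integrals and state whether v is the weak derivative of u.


LHS = -32/5, RHS = -64/5. No, v is not the weak derivative of u.

u(x) = x**3 + 1, classical derivative u'(x) = 3*x**2.
φ(x) = x²(2−x), so φ'(x) = x*(4 - 3*x).
Note φ(0) = φ(2) = 0, so the boundary term u·φ vanishes.
LHS = ∫_0^2 u(x) φ'(x) dx = ∫_0^2 (-3*x^5 + 4*x^4 - 3*x^2 + 4*x) dx. Term by term:
  ∫_0^2 -3*x^5 dx = -32;  ∫_0^2 4*x^4 dx = 128/5;  ∫_0^2 -3*x^2 dx = -8;
  ∫_0^2 4*x dx = 8.
Sum: -32 + 128/5 − 8 + 8 = -32/5.
So LHS = -32/5.
∫_0^2 v(x) φ(x) dx = ∫_0^2 (-6*x^5 + 12*x^4) dx. Term by term:
  ∫_0^2 -6*x^5 dx = -64;  ∫_0^2 12*x^4 dx = 384/5.
Sum: -64 + 384/5 = 64/5.
So RHS = -∫_0^2 v(x) φ(x) dx = -64/5.
LHS − RHS = 32/5 ≠ 0, so the identity fails.
(For a valid weak derivative the identity must hold for EVERY test function, in particular this one. The failure shows v is NOT the weak derivative of u.)
Correct weak derivative would be u'(x) = 3*x**2.


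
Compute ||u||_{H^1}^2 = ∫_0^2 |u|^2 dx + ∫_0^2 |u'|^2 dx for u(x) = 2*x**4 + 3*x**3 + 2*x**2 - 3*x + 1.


||u||_{H^1}^2 = 280856/63

The H^1 norm (squared) on an interval (0, L) is
  ||u||_{H^1}^2 = ∫_0^L u(x)^2 dx + ∫_0^L u'(x)^2 dx.
Compute u'(x) = 8*x**3 + 9*x**2 + 4*x - 3.
Then u(x)^2 = 4*x**8 + 12*x**7 + 17*x**6 - 10*x**4 - 6*x**3 + 13*x**2 - 6*x + 1 and u'(x)^2 = 64*x**6 + 144*x**5 + 145*x**4 + 24*x**3 - 38*x**2 - 24*x + 9.
Integrate each monomial from 0 to 2 using ∫_0^2 c·x^n dx = c·2^(n+1)/(n+1):
  ∫_0^2 u(x)^2 dx = ∫_0^2 (4*x^8 + 12*x^7 + 17*x^6 - 10*x^4 - 6*x^3 + 13*x^2 - 6*x + 1) dx. Term by term:
    ∫_0^2 4*x^8 dx = 2048/9;  ∫_0^2 12*x^7 dx = 384;  ∫_0^2 17*x^6 dx = 2176/7;
    ∫_0^2 -10*x^4 dx = -64;  ∫_0^2 -6*x^3 dx = -24;  ∫_0^2 13*x^2 dx = 104/3;
    ∫_0^2 -6*x dx = -12;  ∫_0^2 1 dx = 2.
  Sum: 2048/9 + 384 + 2176/7 − 64 − 24 + 104/3 − 12 + 2 = 54122/63.
  ∫_0^2 u'(x)^2 dx = ∫_0^2 (64*x^6 + 144*x^5 + 145*x^4 + 24*x^3 - 38*x^2 - 24*x + 9) dx. Term by term:
    ∫_0^2 64*x^6 dx = 8192/7;  ∫_0^2 144*x^5 dx = 1536;  ∫_0^2 145*x^4 dx = 928;
    ∫_0^2 24*x^3 dx = 96;  ∫_0^2 -38*x^2 dx = -304/3;  ∫_0^2 -24*x dx = -48;
    ∫_0^2 9 dx = 18.
  Sum: 8192/7 + 1536 + 928 + 96 − 304/3 − 48 + 18 = 75578/21.
Adding: ||u||_{H^1}^2 = 54122/63 + 75578/21 = 280856/63.


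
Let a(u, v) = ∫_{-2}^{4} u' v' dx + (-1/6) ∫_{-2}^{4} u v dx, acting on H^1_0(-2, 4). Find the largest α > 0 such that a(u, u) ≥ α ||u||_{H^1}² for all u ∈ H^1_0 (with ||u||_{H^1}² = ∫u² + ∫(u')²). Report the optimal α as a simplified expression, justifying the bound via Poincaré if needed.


α = (-6 + π^2)/(π^2 + 36)

Coercivity of a(·,·) on H^1_0(-2, 4) means a(u, u) ≥ α ||u||_{H^1}² for every u ∈ H^1_0.
The interval has length L = 6, and Poincaré/coercivity depend only on L. Here a(u, u) = ∫(u')² + (-1/6)·∫u².
Here c = -1/6 < 0 with |c| < (π/L)² = π^2/36, so coercivity still holds. The condition a(u,u) ≥ α||u||_{H^1}² reads (1−α)∫(u')² ≥ (α−c)∫u². Any admissible α is ≤ 1 (rapidly oscillating u have ∫u²/∫(u')² → 0), and α = 1 would force 0 ≥ (1−c)∫u², impossible since c < 1; so 1−α > 0. By the sharp Poincaré inequality on H^1_0 of an interval of length L, ∫(u')² ≥ (π/L)²∫u² with equality for the first sine mode sin(π(x−x₀)/L) (x₀ the left endpoint), so the inequality holds for all u iff (1−α)(π/L)² ≥ α − c, i.e. α ≤ ((π/L)² + c)/((π/L)² + 1) = (1 + c(L/π)²)/(1 + (L/π)²). (Direct route, valid since c ≤ 0: Poincaré gives c∫u² ≥ c(L/π)²∫(u')², so a(u,u) ≥ (1 + c(L/π)²)∫(u')², while ||u||_{H^1}² ≤ (1 + (L/π)²)∫(u')²; dividing yields the same α.) With (π/L)² = π^2/36 and c = -1/6, the largest admissible constant is α = ((π/L)² + c)/((π/L)² + 1).
Simplifying, α = (-6 + π^2)/(π^2 + 36).


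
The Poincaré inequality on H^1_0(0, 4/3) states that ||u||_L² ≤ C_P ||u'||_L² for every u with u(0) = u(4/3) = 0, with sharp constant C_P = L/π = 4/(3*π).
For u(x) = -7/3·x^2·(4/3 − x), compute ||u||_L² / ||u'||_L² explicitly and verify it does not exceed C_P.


||u||_L² / ||u'||_L² = 2*sqrt(14)/21 < C_P = 4/(3*π).

u(x) = -7/3·x^2·(4/3 − x), so u'(x) = 7*x*(9*x - 8)/9.
u(x) = -7/3·x^2·(4/3 − x) vanishes at x = 0 and x = 4/3, so u ∈ H^1_0(0, 4/3). Differentiate via the product rule and integrate the resulting polynomials term by term.
  ∫_0^4/3 u² dx = ∫_0^4/3 (49*x^6/9 - 392*x^5/27 + 784*x^4/81) dx. Term by term:
    ∫_0^4/3 49*x^6/9 dx = 114688/19683;  ∫_0^4/3 -392*x^5/27 dx = -802816/59049;  ∫_0^4/3 784*x^4/81 dx = 802816/98415.
  Sum: 114688/19683 − 802816/59049 + 802816/98415 = 114688/295245.
  ∫_0^4/3 (u')² dx = ∫_0^4/3 (49*x^4 - 784*x^3/9 + 3136*x^2/81) dx. Term by term:
    ∫_0^4/3 49*x^4 dx = 50176/1215;  ∫_0^4/3 -784*x^3/9 dx = -50176/729;  ∫_0^4/3 3136*x^2/81 dx = 200704/6561.
  Sum: 50176/1215 − 50176/729 + 200704/6561 = 100352/32805.
∫_0^4/3 u² dx = 114688/295245, so ||u||_L² = 128*sqrt(35)/1215.
∫_0^4/3 (u')² dx = 100352/32805, so ||u'||_L² = 224*sqrt(10)/405.
Ratio ||u||_L² / ||u'||_L² = 2*sqrt(14)/21.
Sharp Poincaré constant on H^1_0(0, 4/3) is C_P = L/π = 4/(3*π), achieved by sin(3*π/4·x).
A polynomial bump cannot attain the sharp Poincaré constant (only the first sine eigenfunction does), so the ratio is strictly less than C_P, consistent with ||u||_L² ≤ C_P ||u'||_L².


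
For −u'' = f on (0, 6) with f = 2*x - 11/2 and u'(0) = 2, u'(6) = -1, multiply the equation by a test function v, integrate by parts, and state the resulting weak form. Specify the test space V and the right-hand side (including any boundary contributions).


V = H^1(0, 6) (v unrestricted at boundary; u is determined up to an additive constant); weak form: ∫_0^6 u'v' dx = ∫_0^6 (2*x - 11/2) v dx − v(6) − 2·v(0) for all v ∈ V.

Multiply both sides by a test function v and integrate from 0 to 6:
  ∫_0^6 −u''(x) v(x) dx = ∫_0^6 f(x) v(x) dx.
Integrate the LHS by parts once:
  ∫_0^6 −u'' v dx = −[u'(x) v(x)]_0^6 + ∫_0^6 u'(x) v'(x) dx.
Thus ∫_0^6 u'(x) v'(x) dx = ∫_0^6 f(x) v(x) dx + [u'(x) v(x)]_0^6.
Choose V so that boundary terms are either known or forced to vanish.
u has inhomogeneous Neumann u'(0) = 2, u'(6) = -1. [u' v]_0^6 = (-1)·v(6) − (2)·v(0) = − v(6) − 2·v(0). Take V = H^1(0, 6); boundary term becomes part of RHS.
Weak formulation: find u (satisfying any essential BC) such that ∫_0^6 u'(x) v'(x) dx = ∫_0^6 f v dx − v(6) − 2·v(0) for all v ∈ V (Neumann data are natural BCs: they enter the RHS as boundary terms).
Substituting f(x) = 2*x - 11/2, the right-hand side is ∫_0^6 (2*x - 11/2) v dx − v(6) − 2·v(0).
Compatibility check (pure Neumann): taking v ≡ 1 ∈ V gives 0 = ∫_0^6 f dx + (-1) − (2), i.e. ∫_0^6 f dx must equal u'(0) − u'(6) = 3. Indeed ∫_0^6 (2*x - 11/2) dx = 3, so the data are compatible. The solution is then unique only up to an additive constant (fix it e.g. by requiring ∫_0^6 u dx = 0).


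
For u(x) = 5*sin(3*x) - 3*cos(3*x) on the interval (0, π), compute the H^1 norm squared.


||u||_{H^1(0,π)}^2 = 170*π

u'(x) = 9*sin(3*x) + 15*cos(3*x).
Expand u² and (u')² and integrate term by term on (0, π), using: for integers n ≥ 1, ∫_0^π sin²(nx) dx = ∫_0^π cos²(nx) dx = π/2; for n ≠ n', ∫_0^π sin(nx)sin(n'x) dx = ∫_0^π cos(nx)cos(n'x) dx = 0; and by product-to-sum, ∫_0^π sin(nx)cos(n'x) dx = ½∫_0^π [sin((n+n')x) + sin((n−n')x)] dx, which is 0 when n+n' is even and 2n/(n²−n'²) when n+n' is odd (it need not vanish on (0, π)).
  u² squared terms: (-3)²·∫cos(3x)² dx = 9·π/2 = 9*π/2;  (5)²·∫sin(3x)² dx = 25·π/2 = 25*π/2.
  u² cross terms: 2·(-3)·(5)·∫cos(3x)·sin(3x) dx = -30·(0) = 0.
  So ∫_0^π u² dx = 9*π/2 + 25*π/2 + 0 = 17*π.
  (u')² squared terms: (9)²·∫sin(3x)² dx = 81·π/2 = 81*π/2;  (15)²·∫cos(3x)² dx = 225·π/2 = 225*π/2.
  (u')² cross terms: 2·(9)·(15)·∫sin(3x)·cos(3x) dx = 270·(0) = 0.
  So ∫_0^π (u')² dx = 81*π/2 + 225*π/2 + 0 = 153*π.
||u||_{H^1}^2 = (17*π) + (153*π) = 170*π.


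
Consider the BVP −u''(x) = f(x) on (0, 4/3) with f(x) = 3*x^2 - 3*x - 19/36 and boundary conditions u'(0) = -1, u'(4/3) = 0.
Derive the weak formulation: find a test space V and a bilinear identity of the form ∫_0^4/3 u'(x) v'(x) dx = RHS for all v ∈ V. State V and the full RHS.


V = H^1(0, 4/3) (v unrestricted at boundary; u is determined up to an additive constant); weak form: ∫_0^4/3 u'v' dx = ∫_0^4/3 (3*x^2 - 3*x - 19/36) v dx + v(0) for all v ∈ V.

Multiply both sides by a test function v and integrate from 0 to 4/3:
  ∫_0^4/3 −u''(x) v(x) dx = ∫_0^4/3 f(x) v(x) dx.
Integrate the LHS by parts once:
  ∫_0^4/3 −u'' v dx = −[u'(x) v(x)]_0^4/3 + ∫_0^4/3 u'(x) v'(x) dx.
Thus ∫_0^4/3 u'(x) v'(x) dx = ∫_0^4/3 f(x) v(x) dx + [u'(x) v(x)]_0^4/3.
Choose V so that boundary terms are either known or forced to vanish.
u has inhomogeneous Neumann u'(0) = -1, u'(4/3) = 0. [u' v]_0^4/3 = (0)·v(4/3) − (-1)·v(0) = v(0). Take V = H^1(0, 4/3); boundary term becomes part of RHS.
Weak formulation: find u (satisfying any essential BC) such that ∫_0^4/3 u'(x) v'(x) dx = ∫_0^4/3 f v dx + v(0) for all v ∈ V (Neumann data are natural BCs: they enter the RHS as boundary terms).
Substituting f(x) = 3*x^2 - 3*x - 19/36, the right-hand side is ∫_0^4/3 (3*x^2 - 3*x - 19/36) v dx + v(0).
Compatibility check (pure Neumann): taking v ≡ 1 ∈ V gives 0 = ∫_0^4/3 f dx + (0) − (-1), i.e. ∫_0^4/3 f dx must equal u'(0) − u'(4/3) = -1. Indeed ∫_0^4/3 (3*x^2 - 3*x - 19/36) dx = -1, so the data are compatible. The solution is then unique only up to an additive constant (fix it e.g. by requiring ∫_0^4/3 u dx = 0).


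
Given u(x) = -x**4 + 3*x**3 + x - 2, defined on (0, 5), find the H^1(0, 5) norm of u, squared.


||u||_{H^1}^2 = 16347575/252

The H^1 norm (squared) on an interval (0, L) is
  ||u||_{H^1}^2 = ∫_0^L u(x)^2 dx + ∫_0^L u'(x)^2 dx.
Compute u'(x) = -4*x**3 + 9*x**2 + 1.
Then u(x)^2 = x**8 - 6*x**7 + 9*x**6 - 2*x**5 + 10*x**4 - 12*x**3 + x**2 - 4*x + 4 and u'(x)^2 = 16*x**6 - 72*x**5 + 81*x**4 - 8*x**3 + 18*x**2 + 1.
Integrate each monomial from 0 to 5 using ∫_0^5 c·x^n dx = c·5^(n+1)/(n+1):
  ∫_0^5 u(x)^2 dx = ∫_0^5 (x^8 - 6*x^7 + 9*x^6 - 2*x^5 + 10*x^4 - 12*x^3 + x^2 - 4*x + 4) dx. Term by term:
    ∫_0^5 x^8 dx = 1953125/9;  ∫_0^5 -6*x^7 dx = -1171875/4;  ∫_0^5 9*x^6 dx = 703125/7;
    ∫_0^5 -2*x^5 dx = -15625/3;  ∫_0^5 10*x^4 dx = 6250;  ∫_0^5 -12*x^3 dx = -1875;
    ∫_0^5 x^2 dx = 125/3;  ∫_0^5 -4*x dx = -50;  ∫_0^5 4 dx = 20.
  Sum: 1953125/9 − 1171875/4 + 703125/7 − 15625/3 + 6250 − 1875 + 125/3 − 50 + 20 = 5964815/252.
  ∫_0^5 u'(x)^2 dx = ∫_0^5 (16*x^6 - 72*x^5 + 81*x^4 - 8*x^3 + 18*x^2 + 1) dx. Term by term:
    ∫_0^5 16*x^6 dx = 1250000/7;  ∫_0^5 -72*x^5 dx = -187500;  ∫_0^5 81*x^4 dx = 50625;
    ∫_0^5 -8*x^3 dx = -1250;  ∫_0^5 18*x^2 dx = 750;  ∫_0^5 1 dx = 5.
  Sum: 1250000/7 − 187500 + 50625 − 1250 + 750 + 5 = 288410/7.
Adding: ||u||_{H^1}^2 = 5964815/252 + 288410/7 = 16347575/252.


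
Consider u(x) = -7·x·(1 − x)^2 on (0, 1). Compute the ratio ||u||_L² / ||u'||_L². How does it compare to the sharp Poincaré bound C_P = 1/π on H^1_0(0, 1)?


||u||_L² / ||u'||_L² = sqrt(14)/14 < C_P = 1/π.

u(x) = -7·x·(1 − x)^2, so u'(x) = 7*(1 - 3*x)*(x - 1).
u(x) = -7·x·(1 − x)^2 vanishes at x = 0 and x = 1, so u ∈ H^1_0(0, 1). Differentiate via the product rule and integrate the resulting polynomials term by term.
  ∫_0^1 u² dx = ∫_0^1 (49*x^6 - 196*x^5 + 294*x^4 - 196*x^3 + 49*x^2) dx. Term by term:
    ∫_0^1 49*x^6 dx = 7;  ∫_0^1 -196*x^5 dx = -98/3;  ∫_0^1 294*x^4 dx = 294/5;
    ∫_0^1 -196*x^3 dx = -49;  ∫_0^1 49*x^2 dx = 49/3.
  Sum: 7 − 98/3 + 294/5 − 49 + 49/3 = 7/15.
  ∫_0^1 (u')² dx = ∫_0^1 (441*x^4 - 1176*x^3 + 1078*x^2 - 392*x + 49) dx. Term by term:
    ∫_0^1 441*x^4 dx = 441/5;  ∫_0^1 -1176*x^3 dx = -294;  ∫_0^1 1078*x^2 dx = 1078/3;
    ∫_0^1 -392*x dx = -196;  ∫_0^1 49 dx = 49.
  Sum: 441/5 − 294 + 1078/3 − 196 + 49 = 98/15.
∫_0^1 u² dx = 7/15, so ||u||_L² = sqrt(105)/15.
∫_0^1 (u')² dx = 98/15, so ||u'||_L² = 7*sqrt(30)/15.
Ratio ||u||_L² / ||u'||_L² = sqrt(14)/14.
Sharp Poincaré constant on H^1_0(0, 1) is C_P = L/π = 1/π, achieved by sin(π·x).
A polynomial bump cannot attain the sharp Poincaré constant (only the first sine eigenfunction does), so the ratio is strictly less than C_P, consistent with ||u||_L² ≤ C_P ||u'||_L².


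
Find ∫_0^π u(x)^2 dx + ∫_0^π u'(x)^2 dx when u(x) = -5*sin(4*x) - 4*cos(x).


||u||_{H^1(0,π)}^2 = 128/3 + 457*π/2

u'(x) = 4*sin(x) - 20*cos(4*x).
Expand u² and (u')² and integrate term by term on (0, π), using: for integers n ≥ 1, ∫_0^π sin²(nx) dx = ∫_0^π cos²(nx) dx = π/2; for n ≠ n', ∫_0^π sin(nx)sin(n'x) dx = ∫_0^π cos(nx)cos(n'x) dx = 0; and by product-to-sum, ∫_0^π sin(nx)cos(n'x) dx = ½∫_0^π [sin((n+n')x) + sin((n−n')x)] dx, which is 0 when n+n' is even and 2n/(n²−n'²) when n+n' is odd (it need not vanish on (0, π)).
  u² squared terms: (-5)²·∫sin(4x)² dx = 25·π/2 = 25*π/2;  (-4)²·∫cos(x)² dx = 16·π/2 = 8*π.
  u² cross terms: 2·(-5)·(-4)·∫sin(4x)·cos(x) dx = 40·(8/15) = 64/3.
  So ∫_0^π u² dx = 25*π/2 + 8*π + 64/3 = 64/3 + 41*π/2.
  (u')² squared terms: (-20)²·∫cos(4x)² dx = 400·π/2 = 200*π;  (4)²·∫sin(x)² dx = 16·π/2 = 8*π.
  (u')² cross terms: 2·(-20)·(4)·∫cos(4x)·sin(x) dx = -160·(-2/15) = 64/3.
  So ∫_0^π (u')² dx = 200*π + 8*π + 64/3 = 64/3 + 208*π.
||u||_{H^1}^2 = (64/3 + 41*π/2) + (64/3 + 208*π) = 128/3 + 457*π/2.
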